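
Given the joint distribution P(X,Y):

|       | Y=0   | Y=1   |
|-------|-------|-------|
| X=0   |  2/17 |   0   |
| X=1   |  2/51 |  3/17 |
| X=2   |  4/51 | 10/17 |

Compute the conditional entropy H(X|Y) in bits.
0.9393 bits

H(X|Y) = H(X,Y) - H(Y)

H(X,Y) = -Σ_{x,y} P(x,y) log₂ P(x,y). Per-cell terms -P(x,y)·log₂P(x,y):
  X=0: 0.36323, 0.00000
  X=1: 0.18323, 0.44162
  X=2: 0.28803, 0.45031
  (cells with P = 0 contribute 0)
Sum of the 6 terms: H(X,Y) = 1.7264 bits

Marginal of Y (column sums):
  P(Y=0) = 2/17 + 2/51 + 4/51 = 4/17
  P(Y=1) = 0 + 3/17 + 10/17 = 13/17
H(Y) = -[(4/17)·log₂(4/17) + (13/17)·log₂(13/17)]
  = 0.49117 + 0.29596 = 0.7871 bits

H(X|Y) = H(X,Y) - H(Y) = 1.7264 - 0.7871 = 0.9393 bits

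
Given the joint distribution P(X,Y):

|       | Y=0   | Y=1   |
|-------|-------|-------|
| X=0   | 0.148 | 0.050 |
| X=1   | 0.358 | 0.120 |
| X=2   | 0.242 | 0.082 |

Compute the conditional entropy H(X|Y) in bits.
1.4984 bits

H(X|Y) = H(X,Y) - H(Y)

H(X,Y) = -Σ_{x,y} P(x,y) log₂ P(x,y). Per-cell terms -P(x,y)·log₂P(x,y):
  X=0: 0.407937, 0.216096
  X=1: 0.530545, 0.367067
  X=2: 0.495355, 0.295875
Sum of the 6 terms: H(X,Y) = 2.312875 bits

Marginal of Y (column sums):
  P(Y=0) = 0.148 + 0.358 + 0.242 = 0.748
  P(Y=1) = 0.050 + 0.120 + 0.082 = 0.252
H(Y) = -[0.748·log₂(0.748) + 0.252·log₂(0.252)]
  = 0.313330 + 0.501103 = 0.814433 bits

H(X|Y) = H(X,Y) - H(Y) = 2.312875 - 0.814433 = 1.4984 bits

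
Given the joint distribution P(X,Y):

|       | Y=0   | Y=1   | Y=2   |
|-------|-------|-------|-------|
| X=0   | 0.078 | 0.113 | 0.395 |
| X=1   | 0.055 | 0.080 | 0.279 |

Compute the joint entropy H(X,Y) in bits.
2.2073 bits

H(X,Y) = -Σ_{x,y} P(x,y) log₂ P(x,y). Per-cell terms -P(x,y)·log₂P(x,y):
  X=0: 0.2871, 0.3555, 0.5293
  X=1: 0.2301, 0.2915, 0.5138
Sum of the 6 terms: H(X,Y) = 2.2073 bits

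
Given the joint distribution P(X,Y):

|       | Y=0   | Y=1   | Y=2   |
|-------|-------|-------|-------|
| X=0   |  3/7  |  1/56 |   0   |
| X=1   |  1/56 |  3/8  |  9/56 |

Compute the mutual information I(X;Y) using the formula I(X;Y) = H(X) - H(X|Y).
0.7787 bits

I(X;Y) = H(X) - H(X|Y)

Marginal of X (row sums):
  P(X=0) = 3/7 + 1/56 + 0 = 25/56
  P(X=1) = 1/56 + 3/8 + 9/56 = 31/56
H(X) = -[(25/56)·log₂(25/56) + (31/56)·log₂(31/56)]
  = 0.5194 + 0.4723 = 0.9917 bits

Marginal of Y (column sums):
  P(Y=0) = 3/7 + 1/56 = 25/56
  P(Y=1) = 1/56 + 3/8 = 11/28
  P(Y=2) = 0 + 9/56 = 9/56
H(X|Y) = Σ_y P(y)·H(X|Y=y):
  Y=0: P(Y=0) = 25/56, P(X|Y=0) = (24/25, 1/25) → H(X|Y=0) = 0.2423
  Y=1: P(Y=1) = 11/28, P(X|Y=1) = (1/22, 21/22) → H(X|Y=1) = 0.2668
  Y=2: P(Y=2) = 9/56, P(X|Y=2) = (0, 1) → H(X|Y=2) = 0.0000
H(X|Y) = (25/56)·0.2423 + (11/28)·0.2668 + (9/56)·0.0000 = 0.2130 bits

I(X;Y) = H(X) - H(X|Y) = 0.9917 - 0.2130 = 0.7787 bits

Cross-check via I(X;Y) = H(X) + H(Y) - H(X,Y): computing H(Y) from the column sums and H(X,Y) from the 6 cells in the same way gives H(Y) = 1.4728 bits and H(X,Y) = 1.6858 bits, so
I(X;Y) = 0.9917 + 1.4728 - 1.6858 = 0.7787 bits ✓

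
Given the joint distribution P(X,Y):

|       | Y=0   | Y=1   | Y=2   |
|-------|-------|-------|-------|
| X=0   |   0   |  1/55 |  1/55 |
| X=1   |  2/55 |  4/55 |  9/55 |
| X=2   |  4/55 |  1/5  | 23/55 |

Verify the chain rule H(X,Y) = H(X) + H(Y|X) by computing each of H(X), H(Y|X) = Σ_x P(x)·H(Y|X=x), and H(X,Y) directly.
H(X) = 1.0536 bits, H(Y|X) = 1.2982 bits, H(X,Y) = 2.3518 bits

Marginal of X (row sums):
  P(X=0) = 0 + 1/55 + 1/55 = 2/55
  P(X=1) = 2/55 + 4/55 + 9/55 = 3/11
  P(X=2) = 4/55 + 1/5 + 23/55 = 38/55
H(X) = -[(2/55)·log₂(2/55) + (3/11)·log₂(3/11) + (38/55)·log₂(38/55)]
  = 0.17387 + 0.51122 + 0.36855 = 1.0536 bits

H(Y|X) = Σ_x P(x)·H(Y|X=x):
  X=0: P(X=0) = 2/55, P(Y|X=0) = (0, 1/2, 1/2) → H(Y|X=0) = 1.00000
  X=1: P(X=1) = 3/11, P(Y|X=1) = (2/15, 4/15, 3/5) → H(Y|X=1) = 1.33827
  X=2: P(X=2) = 38/55, P(Y|X=2) = (2/19, 11/38, 23/38) → H(Y|X=2) = 1.29804
H(Y|X) = (2/55)·1.00000 + (3/11)·1.33827 + (38/55)·1.29804 = 1.2982 bits

H(X,Y) = -Σ_{x,y} P(x,y) log₂ P(x,y). Per-cell terms -P(x,y)·log₂P(x,y):
  X=0: 0.00000, 0.10512, 0.10512
  X=1: 0.17387, 0.27501, 0.42733
  X=2: 0.27501, 0.46439, 0.52599
  (cells with P = 0 contribute 0)
Sum of the 9 terms: H(X,Y) = 2.3518 bits

Chain rule check:
  H(X) + H(Y|X) = 1.0536 + 1.2982 = 2.3518 bits
  H(X,Y) = 2.3518 bits
✓ Chain rule verified.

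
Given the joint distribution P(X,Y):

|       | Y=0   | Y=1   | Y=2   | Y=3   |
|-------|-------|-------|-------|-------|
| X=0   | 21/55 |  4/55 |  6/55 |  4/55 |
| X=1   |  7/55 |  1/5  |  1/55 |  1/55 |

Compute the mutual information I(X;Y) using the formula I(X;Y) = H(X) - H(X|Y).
0.1635 bits

I(X;Y) = H(X) - H(X|Y)

Marginal of X (row sums):
  P(X=0) = 21/55 + 4/55 + 6/55 + 4/55 = 7/11
  P(X=1) = 7/55 + 1/5 + 1/55 + 1/55 = 4/11
H(X) = -[(7/11)·log₂(7/11) + (4/11)·log₂(4/11)]
  = 0.41496 + 0.53070 = 0.94566 bits

Marginal of Y (column sums):
  P(Y=0) = 21/55 + 7/55 = 28/55
  P(Y=1) = 4/55 + 1/5 = 3/11
  P(Y=2) = 6/55 + 1/55 = 7/55
  P(Y=3) = 4/55 + 1/55 = 1/11
H(X|Y) = Σ_y P(y)·H(X|Y=y):
  Y=0: P(Y=0) = 28/55, P(X|Y=0) = (3/4, 1/4) → H(X|Y=0) = 0.81128
  Y=1: P(Y=1) = 3/11, P(X|Y=1) = (4/15, 11/15) → H(X|Y=1) = 0.83664
  Y=2: P(Y=2) = 7/55, P(X|Y=2) = (6/7, 1/7) → H(X|Y=2) = 0.59167
  Y=3: P(Y=3) = 1/11, P(X|Y=3) = (4/5, 1/5) → H(X|Y=3) = 0.72193
H(X|Y) = (28/55)·0.81128 + (3/11)·0.83664 + (7/55)·0.59167 + (1/11)·0.72193 = 0.78212 bits

I(X;Y) = H(X) - H(X|Y) = 0.94566 - 0.78212 = 0.1635 bits

Cross-check via I(X;Y) = H(X) + H(Y) - H(X,Y): computing H(Y) from the column sums and H(X,Y) from the 8 cells in the same way gives H(Y) = 1.70008 bits and H(X,Y) = 2.48220 bits, so
I(X;Y) = 0.94566 + 1.70008 - 2.48220 = 0.1635 bits ✓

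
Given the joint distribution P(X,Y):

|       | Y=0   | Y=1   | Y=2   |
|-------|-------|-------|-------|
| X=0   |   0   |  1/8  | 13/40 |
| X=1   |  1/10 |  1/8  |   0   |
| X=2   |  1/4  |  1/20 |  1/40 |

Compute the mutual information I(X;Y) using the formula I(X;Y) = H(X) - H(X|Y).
0.6526 bits

I(X;Y) = H(X) - H(X|Y)

Marginal of X (row sums):
  P(X=0) = 0 + 1/8 + 13/40 = 9/20
  P(X=1) = 1/10 + 1/8 + 0 = 9/40
  P(X=2) = 1/4 + 1/20 + 1/40 = 13/40
H(X) = -[(9/20)·log₂(9/20) + (9/40)·log₂(9/40) + (13/40)·log₂(13/40)]
  = 0.5184 + 0.4842 + 0.5270 = 1.5296 bits

Marginal of Y (column sums):
  P(Y=0) = 0 + 1/10 + 1/4 = 7/20
  P(Y=1) = 1/8 + 1/8 + 1/20 = 3/10
  P(Y=2) = 13/40 + 0 + 1/40 = 7/20
H(X|Y) = Σ_y P(y)·H(X|Y=y):
  Y=0: P(Y=0) = 7/20, P(X|Y=0) = (0, 2/7, 5/7) → H(X|Y=0) = 0.8631
  Y=1: P(Y=1) = 3/10, P(X|Y=1) = (5/12, 5/12, 1/6) → H(X|Y=1) = 1.4834
  Y=2: P(Y=2) = 7/20, P(X|Y=2) = (13/14, 0, 1/14) → H(X|Y=2) = 0.3712
H(X|Y) = (7/20)·0.8631 + (3/10)·1.4834 + (7/20)·0.3712 = 0.8770 bits

I(X;Y) = H(X) - H(X|Y) = 1.5296 - 0.8770 = 0.6526 bits

Cross-check via I(X;Y) = H(X) + H(Y) - H(X,Y): computing H(Y) from the column sums and H(X,Y) from the 9 cells in the same way gives H(Y) = 1.5813 bits and H(X,Y) = 2.4583 bits, so
I(X;Y) = 1.5296 + 1.5813 - 2.4583 = 0.6526 bits ✓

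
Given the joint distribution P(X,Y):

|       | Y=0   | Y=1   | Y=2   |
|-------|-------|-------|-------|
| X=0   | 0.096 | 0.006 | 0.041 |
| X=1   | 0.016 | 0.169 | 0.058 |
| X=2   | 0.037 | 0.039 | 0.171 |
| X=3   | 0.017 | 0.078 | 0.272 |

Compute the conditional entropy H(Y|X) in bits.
1.0908 bits

H(Y|X) = H(X,Y) - H(X)

H(X,Y) = -Σ_{x,y} P(x,y) log₂ P(x,y). Per-cell terms -P(x,y)·log₂P(x,y):
  X=0: 0.324559, 0.044285, 0.188938
  X=1: 0.095453, 0.433469, 0.238253
  X=2: 0.175984, 0.182535, 0.435696
  X=3: 0.099931, 0.287070, 0.510903
Sum of the 12 terms: H(X,Y) = 3.01708 bits

Marginal of X (row sums):
  P(X=0) = 0.096 + 0.006 + 0.041 = 0.143
  P(X=1) = 0.016 + 0.169 + 0.058 = 0.243
  P(X=2) = 0.037 + 0.039 + 0.171 = 0.247
  P(X=3) = 0.017 + 0.078 + 0.272 = 0.367
H(X) = -[0.143·log₂(0.143) + 0.243·log₂(0.243) + 0.247·log₂(0.247) + 0.367·log₂(0.367)]
  = 0.401246 + 0.495956 + 0.498302 + 0.530736 = 1.92624 bits

H(Y|X) = H(X,Y) - H(X) = 3.01708 - 1.92624 = 1.0908 bits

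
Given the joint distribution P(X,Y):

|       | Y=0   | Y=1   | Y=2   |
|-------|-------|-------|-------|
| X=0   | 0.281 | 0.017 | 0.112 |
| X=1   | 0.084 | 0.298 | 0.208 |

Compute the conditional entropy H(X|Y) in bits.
0.6784 bits

H(X|Y) = H(X,Y) - H(Y)

H(X,Y) = -Σ_{x,y} P(x,y) log₂ P(x,y). Per-cell terms -P(x,y)·log₂P(x,y):
  X=0: 0.5146, 0.0999, 0.3537
  X=1: 0.3002, 0.5205, 0.4712
Sum of the 6 terms: H(X,Y) = 2.2601 bits

Marginal of Y (column sums):
  P(Y=0) = 0.281 + 0.084 = 0.365
  P(Y=1) = 0.017 + 0.298 = 0.315
  P(Y=2) = 0.112 + 0.208 = 0.320
H(Y) = -[0.365·log₂(0.365) + 0.315·log₂(0.315) + 0.320·log₂(0.320)]
  = 0.5307 + 0.5250 + 0.5260 = 1.5817 bits

H(X|Y) = H(X,Y) - H(Y) = 2.2601 - 1.5817 = 0.6784 bits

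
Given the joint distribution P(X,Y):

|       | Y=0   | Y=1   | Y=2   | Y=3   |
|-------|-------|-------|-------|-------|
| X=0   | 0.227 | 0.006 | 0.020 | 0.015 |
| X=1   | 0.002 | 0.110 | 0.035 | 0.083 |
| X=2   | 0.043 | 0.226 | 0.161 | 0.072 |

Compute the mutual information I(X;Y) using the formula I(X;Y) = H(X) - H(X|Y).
0.5015 bits

I(X;Y) = H(X) - H(X|Y)

Marginal of X (row sums):
  P(X=0) = 0.227 + 0.006 + 0.020 + 0.015 = 0.268
  P(X=1) = 0.002 + 0.110 + 0.035 + 0.083 = 0.230
  P(X=2) = 0.043 + 0.226 + 0.161 + 0.072 = 0.502
H(X) = -[0.268·log₂(0.268) + 0.230·log₂(0.230) + 0.502·log₂(0.502)]
  = 0.5091 + 0.4877 + 0.4991 = 1.4959 bits

Marginal of Y (column sums):
  P(Y=0) = 0.227 + 0.002 + 0.043 = 0.272
  P(Y=1) = 0.006 + 0.110 + 0.226 = 0.342
  P(Y=2) = 0.020 + 0.035 + 0.161 = 0.216
  P(Y=3) = 0.015 + 0.083 + 0.072 = 0.170
H(X|Y) = Σ_y P(y)·H(X|Y=y):
  Y=0: P(Y=0) = 0.272, P(X|Y=0) = (227/272, 1/136, 43/272) → H(X|Y=0) = 0.6906
  Y=1: P(Y=1) = 0.342, P(X|Y=1) = (1/57, 55/171, 113/171) → H(X|Y=1) = 1.0236
  Y=2: P(Y=2) = 0.216, P(X|Y=2) = (5/54, 35/216, 161/216) → H(X|Y=2) = 1.0593
  Y=3: P(Y=3) = 0.170, P(X|Y=3) = (3/34, 83/170, 36/85) → H(X|Y=3) = 1.3390
H(X|Y) = 0.272·0.6906 + 0.342·1.0236 + 0.216·1.0593 + 0.170·1.3390 = 0.9944 bits

I(X;Y) = H(X) - H(X|Y) = 1.4959 - 0.9944 = 0.5015 bits

Cross-check via I(X;Y) = H(X) + H(Y) - H(X,Y): computing H(Y) from the column sums and H(X,Y) from the 12 cells in the same way gives H(Y) = 1.9524 bits and H(X,Y) = 2.9468 bits, so
I(X;Y) = 1.4959 + 1.9524 - 2.9468 = 0.5015 bits ✓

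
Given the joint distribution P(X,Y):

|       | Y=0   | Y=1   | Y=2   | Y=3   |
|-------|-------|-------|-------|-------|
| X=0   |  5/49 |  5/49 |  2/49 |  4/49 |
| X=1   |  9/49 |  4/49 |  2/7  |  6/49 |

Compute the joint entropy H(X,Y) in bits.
2.7869 bits

H(X,Y) = -Σ_{x,y} P(x,y) log₂ P(x,y). Per-cell terms -P(x,y)·log₂P(x,y):
  X=0: 0.33600, 0.33600, 0.18836, 0.29508
  X=1: 0.44904, 0.29508, 0.51639, 0.37099
Sum of the 8 terms: H(X,Y) = 2.7869 bits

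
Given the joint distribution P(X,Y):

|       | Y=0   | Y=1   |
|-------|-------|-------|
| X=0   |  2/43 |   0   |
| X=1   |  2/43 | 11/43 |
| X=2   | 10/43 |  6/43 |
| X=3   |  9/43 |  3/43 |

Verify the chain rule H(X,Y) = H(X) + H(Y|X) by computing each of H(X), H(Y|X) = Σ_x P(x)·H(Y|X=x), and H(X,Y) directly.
H(X) = 1.7722 bits, H(Y|X) = 0.7688 bits, H(X,Y) = 2.5410 bits

Marginal of X (row sums):
  P(X=0) = 2/43 + 0 = 2/43
  P(X=1) = 2/43 + 11/43 = 13/43
  P(X=2) = 10/43 + 6/43 = 16/43
  P(X=3) = 9/43 + 3/43 = 12/43
H(X) = -[(2/43)·log₂(2/43) + (13/43)·log₂(13/43) + (16/43)·log₂(16/43) + (12/43)·log₂(12/43)]
  = 0.20587 + 0.52176 + 0.53070 + 0.51385 = 1.7722 bits

H(Y|X) = Σ_x P(x)·H(Y|X=x):
  X=0: P(X=0) = 2/43, P(Y|X=0) = (1, 0) → H(Y|X=0) = 0.00000
  X=1: P(X=1) = 13/43, P(Y|X=1) = (2/13, 11/13) → H(Y|X=1) = 0.61938
  X=2: P(X=2) = 16/43, P(Y|X=2) = (5/8, 3/8) → H(Y|X=2) = 0.95443
  X=3: P(X=3) = 12/43, P(Y|X=3) = (3/4, 1/4) → H(Y|X=3) = 0.81128
H(Y|X) = (2/43)·0.00000 + (13/43)·0.61938 + (16/43)·0.95443 + (12/43)·0.81128 = 0.7688 bits

H(X,Y) = -Σ_{x,y} P(x,y) log₂ P(x,y). Per-cell terms -P(x,y)·log₂P(x,y):
  X=0: 0.20587, 0.00000
  X=1: 0.20587, 0.50314
  X=2: 0.48938, 0.39646
  X=3: 0.47226, 0.26800
  (cells with P = 0 contribute 0)
Sum of the 8 terms: H(X,Y) = 2.5410 bits

Chain rule check:
  H(X) + H(Y|X) = 1.7722 + 0.7688 = 2.5410 bits
  H(X,Y) = 2.5410 bits
✓ Chain rule verified.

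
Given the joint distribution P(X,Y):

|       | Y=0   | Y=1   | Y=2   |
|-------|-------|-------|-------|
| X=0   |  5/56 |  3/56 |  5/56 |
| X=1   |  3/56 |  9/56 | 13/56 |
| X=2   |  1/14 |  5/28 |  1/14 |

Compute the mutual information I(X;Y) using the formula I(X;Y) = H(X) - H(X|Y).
0.0946 bits

I(X;Y) = H(X) - H(X|Y)

Marginal of X (row sums):
  P(X=0) = 5/56 + 3/56 + 5/56 = 13/56
  P(X=1) = 3/56 + 9/56 + 13/56 = 25/56
  P(X=2) = 1/14 + 5/28 + 1/14 = 9/28
H(X) = -[(13/56)·log₂(13/56) + (25/56)·log₂(25/56) + (9/28)·log₂(9/28)]
  = 0.4891 + 0.5194 + 0.5263 = 1.5348 bits

Marginal of Y (column sums):
  P(Y=0) = 5/56 + 3/56 + 1/14 = 3/14
  P(Y=1) = 3/56 + 9/56 + 5/28 = 11/28
  P(Y=2) = 5/56 + 13/56 + 1/14 = 11/28
H(X|Y) = Σ_y P(y)·H(X|Y=y):
  Y=0: P(Y=0) = 3/14, P(X|Y=0) = (5/12, 1/4, 1/3) → H(X|Y=0) = 1.5546
  Y=1: P(Y=1) = 11/28, P(X|Y=1) = (3/22, 9/22, 5/11) → H(X|Y=1) = 1.4365
  Y=2: P(Y=2) = 11/28, P(X|Y=2) = (5/22, 13/22, 2/11) → H(X|Y=2) = 1.3815
H(X|Y) = (3/14)·1.5546 + (11/28)·1.4365 + (11/28)·1.3815 = 1.4402 bits

I(X;Y) = H(X) - H(X|Y) = 1.5348 - 1.4402 = 0.0946 bits

Cross-check via I(X;Y) = H(X) + H(Y) - H(X,Y): computing H(Y) from the column sums and H(X,Y) from the 9 cells in the same way gives H(Y) = 1.5353 bits and H(X,Y) = 2.9755 bits, so
I(X;Y) = 1.5348 + 1.5353 - 2.9755 = 0.0946 bits ✓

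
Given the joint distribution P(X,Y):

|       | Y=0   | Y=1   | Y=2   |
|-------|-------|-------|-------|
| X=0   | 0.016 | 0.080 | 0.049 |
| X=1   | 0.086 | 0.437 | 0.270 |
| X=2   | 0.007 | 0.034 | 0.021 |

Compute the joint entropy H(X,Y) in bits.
2.2695 bits

H(X,Y) = -Σ_{x,y} P(x,y) log₂ P(x,y). Per-cell terms -P(x,y)·log₂P(x,y):
  X=0: 0.0955, 0.2915, 0.2132
  X=1: 0.3044, 0.5219, 0.5100
  X=2: 0.0501, 0.1659, 0.1170
Sum of the 9 terms: H(X,Y) = 2.2695 bits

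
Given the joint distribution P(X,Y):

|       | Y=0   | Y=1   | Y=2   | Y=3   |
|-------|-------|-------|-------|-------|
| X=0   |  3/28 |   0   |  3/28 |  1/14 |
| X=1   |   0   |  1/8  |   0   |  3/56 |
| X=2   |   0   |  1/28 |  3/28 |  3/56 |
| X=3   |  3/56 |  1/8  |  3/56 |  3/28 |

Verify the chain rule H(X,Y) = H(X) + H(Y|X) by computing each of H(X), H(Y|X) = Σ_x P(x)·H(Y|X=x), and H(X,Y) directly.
H(X) = 1.9505 bits, H(Y|X) = 1.5290 bits, H(X,Y) = 3.4795 bits

Marginal of X (row sums):
  P(X=0) = 3/28 + 0 + 3/28 + 1/14 = 2/7
  P(X=1) = 0 + 1/8 + 0 + 3/56 = 5/28
  P(X=2) = 0 + 1/28 + 3/28 + 3/56 = 11/56
  P(X=3) = 3/56 + 1/8 + 3/56 + 3/28 = 19/56
H(X) = -[(2/7)·log₂(2/7) + (5/28)·log₂(5/28) + (11/56)·log₂(11/56) + (19/56)·log₂(19/56)]
  = 0.51639 + 0.44383 + 0.46120 + 0.52909 = 1.9505 bits

H(Y|X) = Σ_x P(x)·H(Y|X=x):
  X=0: P(X=0) = 2/7, P(Y|X=0) = (3/8, 0, 3/8, 1/4) → H(Y|X=0) = 1.56128
  X=1: P(X=1) = 5/28, P(Y|X=1) = (0, 7/10, 0, 3/10) → H(Y|X=1) = 0.88129
  X=2: P(X=2) = 11/56, P(Y|X=2) = (0, 2/11, 6/11, 3/11) → H(Y|X=2) = 1.43537
  X=3: P(X=3) = 19/56, P(Y|X=3) = (3/19, 7/19, 3/19, 6/19) → H(Y|X=3) = 1.89682
H(Y|X) = (2/7)·1.56128 + (5/28)·0.88129 + (11/56)·1.43537 + (19/56)·1.89682 = 1.5290 bits

H(X,Y) = -Σ_{x,y} P(x,y) log₂ P(x,y). Per-cell terms -P(x,y)·log₂P(x,y):
  X=0: 0.34526, 0.00000, 0.34526, 0.27195
  X=1: 0.00000, 0.37500, 0.00000, 0.22620
  X=2: 0.00000, 0.17169, 0.34526, 0.22620
  X=3: 0.22620, 0.37500, 0.22620, 0.34526
  (cells with P = 0 contribute 0)
Sum of the 16 terms: H(X,Y) = 3.4795 bits

Chain rule check:
  H(X) + H(Y|X) = 1.9505 + 1.5290 = 3.4795 bits
  H(X,Y) = 3.4795 bits
✓ Chain rule verified.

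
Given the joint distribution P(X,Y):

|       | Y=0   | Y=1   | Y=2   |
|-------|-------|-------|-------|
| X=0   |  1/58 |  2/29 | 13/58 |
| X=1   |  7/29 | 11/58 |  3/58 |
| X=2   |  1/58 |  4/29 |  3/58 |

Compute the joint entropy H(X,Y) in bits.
2.7378 bits

H(X,Y) = -Σ_{x,y} P(x,y) log₂ P(x,y). Per-cell terms -P(x,y)·log₂P(x,y):
  X=0: 0.1010, 0.2661, 0.4836
  X=1: 0.4950, 0.4549, 0.2210
  X=2: 0.1010, 0.3942, 0.2210
Sum of the 9 terms: H(X,Y) = 2.7378 bits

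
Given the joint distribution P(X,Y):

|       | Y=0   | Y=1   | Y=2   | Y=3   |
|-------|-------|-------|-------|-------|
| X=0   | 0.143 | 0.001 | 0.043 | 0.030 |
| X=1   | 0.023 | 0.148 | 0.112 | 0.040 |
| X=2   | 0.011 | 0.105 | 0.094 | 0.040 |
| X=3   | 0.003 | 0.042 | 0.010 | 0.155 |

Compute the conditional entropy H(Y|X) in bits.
1.4730 bits

H(Y|X) = H(X,Y) - H(X)

H(X,Y) = -Σ_{x,y} P(x,y) log₂ P(x,y). Per-cell terms -P(x,y)·log₂P(x,y):
  X=0: 0.40125, 0.00997, 0.19520, 0.15177
  X=1: 0.12517, 0.40794, 0.35374, 0.18575
  X=2: 0.07157, 0.34141, 0.32065, 0.18575
  X=3: 0.02514, 0.19209, 0.06644, 0.41690
Sum of the 16 terms: H(X,Y) = 3.45074 bits

Marginal of X (row sums):
  P(X=0) = 0.143 + 0.001 + 0.043 + 0.030 = 0.217
  P(X=1) = 0.023 + 0.148 + 0.112 + 0.040 = 0.323
  P(X=2) = 0.011 + 0.105 + 0.094 + 0.040 = 0.250
  P(X=3) = 0.003 + 0.042 + 0.010 + 0.155 = 0.210
H(X) = -[0.217·log₂(0.217) + 0.323·log₂(0.323) + 0.250·log₂(0.250) + 0.210·log₂(0.210)]
  = 0.47832 + 0.52662 + 0.50000 + 0.47282 = 1.97776 bits

H(Y|X) = H(X,Y) - H(X) = 3.45074 - 1.97776 = 1.4730 bits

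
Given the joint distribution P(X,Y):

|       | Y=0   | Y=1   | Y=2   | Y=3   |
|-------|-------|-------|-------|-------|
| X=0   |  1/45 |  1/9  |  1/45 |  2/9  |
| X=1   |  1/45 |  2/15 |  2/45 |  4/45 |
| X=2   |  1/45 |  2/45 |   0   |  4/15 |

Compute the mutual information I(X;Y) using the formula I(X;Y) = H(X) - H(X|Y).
0.1438 bits

I(X;Y) = H(X) - H(X|Y)

Marginal of X (row sums):
  P(X=0) = 1/45 + 1/9 + 1/45 + 2/9 = 17/45
  P(X=1) = 1/45 + 2/15 + 2/45 + 4/45 = 13/45
  P(X=2) = 1/45 + 2/45 + 0 + 4/15 = 1/3
H(X) = -[(17/45)·log₂(17/45) + (13/45)·log₂(13/45) + (1/3)·log₂(1/3)]
  = 0.53055 + 0.51752 + 0.52832 = 1.5764 bits

Marginal of Y (column sums):
  P(Y=0) = 1/45 + 1/45 + 1/45 = 1/15
  P(Y=1) = 1/9 + 2/15 + 2/45 = 13/45
  P(Y=2) = 1/45 + 2/45 + 0 = 1/15
  P(Y=3) = 2/9 + 4/45 + 4/15 = 26/45
H(X|Y) = Σ_y P(y)·H(X|Y=y):
  Y=0: P(Y=0) = 1/15, P(X|Y=0) = (1/3, 1/3, 1/3) → H(X|Y=0) = 1.58496
  Y=1: P(Y=1) = 13/45, P(X|Y=1) = (5/13, 6/13, 2/13) → H(X|Y=1) = 1.46048
  Y=2: P(Y=2) = 1/15, P(X|Y=2) = (1/3, 2/3, 0) → H(X|Y=2) = 0.91830
  Y=3: P(Y=3) = 26/45, P(X|Y=3) = (5/13, 2/13, 6/13) → H(X|Y=3) = 1.46048
H(X|Y) = (1/15)·1.58496 + (13/45)·1.46048 + (1/15)·0.91830 + (26/45)·1.46048 = 1.4326 bits

I(X;Y) = H(X) - H(X|Y) = 1.5764 - 1.4326 = 0.1438 bits

Cross-check via I(X;Y) = H(X) + H(Y) - H(X,Y): computing H(Y) from the column sums and H(X,Y) from the 12 cells in the same way gives H(Y) = 1.4957 bits and H(X,Y) = 2.9283 bits, so
I(X;Y) = 1.5764 + 1.4957 - 2.9283 = 0.1438 bits ✓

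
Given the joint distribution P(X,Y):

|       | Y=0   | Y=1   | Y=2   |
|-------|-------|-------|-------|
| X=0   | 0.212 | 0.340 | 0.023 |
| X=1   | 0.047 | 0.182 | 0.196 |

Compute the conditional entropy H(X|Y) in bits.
0.7701 bits

H(X|Y) = H(X,Y) - H(Y)

H(X,Y) = -Σ_{x,y} P(x,y) log₂ P(x,y). Per-cell terms -P(x,y)·log₂P(x,y):
  X=0: 0.4744, 0.5292, 0.1252
  X=1: 0.2073, 0.4474, 0.4608
Sum of the 6 terms: H(X,Y) = 2.2443 bits

Marginal of Y (column sums):
  P(Y=0) = 0.212 + 0.047 = 0.259
  P(Y=1) = 0.340 + 0.182 = 0.522
  P(Y=2) = 0.023 + 0.196 = 0.219
H(Y) = -[0.259·log₂(0.259) + 0.522·log₂(0.522) + 0.219·log₂(0.219)]
  = 0.5048 + 0.4896 + 0.4798 = 1.4742 bits

H(X|Y) = H(X,Y) - H(Y) = 2.2443 - 1.4742 = 0.7701 bits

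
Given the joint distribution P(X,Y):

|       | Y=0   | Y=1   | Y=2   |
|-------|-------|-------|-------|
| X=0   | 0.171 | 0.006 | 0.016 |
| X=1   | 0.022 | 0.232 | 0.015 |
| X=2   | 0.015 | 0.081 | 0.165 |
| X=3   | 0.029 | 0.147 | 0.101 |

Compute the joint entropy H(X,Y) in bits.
2.9788 bits

H(X,Y) = -Σ_{x,y} P(x,y) log₂ P(x,y). Per-cell terms -P(x,y)·log₂P(x,y):
  X=0: 0.4357, 0.0443, 0.0955
  X=1: 0.1211, 0.4890, 0.0909
  X=2: 0.0909, 0.2937, 0.4289
  X=3: 0.1481, 0.4066, 0.3341
Sum of the 12 terms: H(X,Y) = 2.9788 bits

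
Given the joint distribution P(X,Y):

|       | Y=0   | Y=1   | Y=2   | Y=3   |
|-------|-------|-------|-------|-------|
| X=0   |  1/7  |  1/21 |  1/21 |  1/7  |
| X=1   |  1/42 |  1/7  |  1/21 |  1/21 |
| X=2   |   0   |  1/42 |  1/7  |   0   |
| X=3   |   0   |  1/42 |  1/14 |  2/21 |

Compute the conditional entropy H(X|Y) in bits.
1.4572 bits

H(X|Y) = H(X,Y) - H(Y)

H(X,Y) = -Σ_{x,y} P(x,y) log₂ P(x,y). Per-cell terms -P(x,y)·log₂P(x,y):
  X=0: 0.4010507, 0.2091580, 0.2091580, 0.4010507
  X=1: 0.1283885, 0.4010507, 0.2091580, 0.2091580
  X=2: 0.0000000, 0.1283885, 0.4010507, 0.0000000
  X=3: 0.0000000, 0.1283885, 0.2719539, 0.3230778
  (cells with P = 0 contribute 0)
Sum of the 16 terms: H(X,Y) = 3.421032 bits

Marginal of Y (column sums):
  P(Y=0) = 1/7 + 1/42 + 0 + 0 = 1/6
  P(Y=1) = 1/21 + 1/7 + 1/42 + 1/42 = 5/21
  P(Y=2) = 1/21 + 1/21 + 1/7 + 1/14 = 13/42
  P(Y=3) = 1/7 + 1/21 + 0 + 2/21 = 2/7
H(Y) = -[(1/6)·log₂(1/6) + (5/21)·log₂(5/21) + (13/42)·log₂(13/42) + (2/7)·log₂(2/7)]
  = 0.4308271 + 0.4929498 + 0.5236764 + 0.5163871 = 1.963840 bits

H(X|Y) = H(X,Y) - H(Y) = 3.421032 - 1.963840 = 1.4572 bits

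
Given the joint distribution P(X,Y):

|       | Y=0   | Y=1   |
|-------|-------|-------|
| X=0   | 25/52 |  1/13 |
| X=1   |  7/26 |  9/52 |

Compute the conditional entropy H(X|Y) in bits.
0.9290 bits

H(X|Y) = H(X,Y) - H(Y)

H(X,Y) = -Σ_{x,y} P(x,y) log₂ P(x,y). Per-cell terms -P(x,y)·log₂P(x,y):
  X=0: 0.5080, 0.2846
  X=1: 0.5097, 0.4380
Sum of the 4 terms: H(X,Y) = 1.7403 bits

Marginal of Y (column sums):
  P(Y=0) = 25/52 + 7/26 = 3/4
  P(Y=1) = 1/13 + 9/52 = 1/4
H(Y) = -[(3/4)·log₂(3/4) + (1/4)·log₂(1/4)]
  = 0.3113 + 0.5000 = 0.8113 bits

H(X|Y) = H(X,Y) - H(Y) = 1.7403 - 0.8113 = 0.9290 bits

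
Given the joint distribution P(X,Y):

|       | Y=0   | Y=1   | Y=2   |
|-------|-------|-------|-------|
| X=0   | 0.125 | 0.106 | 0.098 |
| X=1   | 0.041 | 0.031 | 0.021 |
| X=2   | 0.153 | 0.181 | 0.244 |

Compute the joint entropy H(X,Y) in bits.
2.8652 bits

H(X,Y) = -Σ_{x,y} P(x,y) log₂ P(x,y). Per-cell terms -P(x,y)·log₂P(x,y):
  X=0: 0.3750, 0.3432, 0.3284
  X=1: 0.1889, 0.1554, 0.1170
  X=2: 0.4144, 0.4463, 0.4966
Sum of the 9 terms: H(X,Y) = 2.8652 bits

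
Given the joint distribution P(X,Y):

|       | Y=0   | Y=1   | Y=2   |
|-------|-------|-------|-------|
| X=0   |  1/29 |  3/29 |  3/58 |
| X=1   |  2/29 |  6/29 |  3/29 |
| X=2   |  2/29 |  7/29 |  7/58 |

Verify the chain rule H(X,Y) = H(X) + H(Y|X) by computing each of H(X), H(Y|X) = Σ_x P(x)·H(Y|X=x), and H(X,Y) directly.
H(X) = 1.5087 bits, H(Y|X) = 1.4226 bits, H(X,Y) = 2.9313 bits

Marginal of X (row sums):
  P(X=0) = 1/29 + 3/29 + 3/58 = 11/58
  P(X=1) = 2/29 + 6/29 + 3/29 = 11/29
  P(X=2) = 2/29 + 7/29 + 7/58 = 25/58
H(X) = -[(11/58)·log₂(11/58) + (11/29)·log₂(11/29) + (25/58)·log₂(25/58)]
  = 0.45490 + 0.53048 + 0.52333 = 1.5087 bits

H(Y|X) = Σ_x P(x)·H(Y|X=x):
  X=0: P(X=0) = 11/58, P(Y|X=0) = (2/11, 6/11, 3/11) → H(Y|X=0) = 1.43537
  X=1: P(X=1) = 11/29, P(Y|X=1) = (2/11, 6/11, 3/11) → H(Y|X=1) = 1.43537
  X=2: P(X=2) = 25/58, P(Y|X=2) = (4/25, 14/25, 7/25) → H(Y|X=2) = 1.40568
H(Y|X) = (11/58)·1.43537 + (11/29)·1.43537 + (25/58)·1.40568 = 1.4226 bits

H(X,Y) = -Σ_{x,y} P(x,y) log₂ P(x,y). Per-cell terms -P(x,y)·log₂P(x,y):
  X=0: 0.16752, 0.33859, 0.22102
  X=1: 0.26607, 0.47028, 0.33859
  X=2: 0.26607, 0.49498, 0.36818
Sum of the 9 terms: H(X,Y) = 2.9313 bits

Chain rule check:
  H(X) + H(Y|X) = 1.5087 + 1.4226 = 2.9313 bits
  H(X,Y) = 2.9313 bits
✓ Chain rule verified.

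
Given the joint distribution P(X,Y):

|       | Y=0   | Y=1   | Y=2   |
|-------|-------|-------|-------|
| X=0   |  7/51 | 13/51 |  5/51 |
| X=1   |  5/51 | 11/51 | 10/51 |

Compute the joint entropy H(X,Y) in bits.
2.4911 bits

H(X,Y) = -Σ_{x,y} P(x,y) log₂ P(x,y). Per-cell terms -P(x,y)·log₂P(x,y):
  X=0: 0.3932, 0.5027, 0.3285
  X=1: 0.3285, 0.4773, 0.4609
Sum of the 6 terms: H(X,Y) = 2.4911 bits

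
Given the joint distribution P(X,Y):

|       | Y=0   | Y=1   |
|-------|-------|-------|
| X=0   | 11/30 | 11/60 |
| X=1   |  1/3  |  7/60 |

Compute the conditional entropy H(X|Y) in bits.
0.9881 bits

H(X|Y) = H(X,Y) - H(Y)

H(X,Y) = -Σ_{x,y} P(x,y) log₂ P(x,y). Per-cell terms -P(x,y)·log₂P(x,y):
  X=0: 0.53073, 0.44870
  X=1: 0.52832, 0.36161
Sum of the 4 terms: H(X,Y) = 1.8694 bits

Marginal of Y (column sums):
  P(Y=0) = 11/30 + 1/3 = 7/10
  P(Y=1) = 11/60 + 7/60 = 3/10
H(Y) = -[(7/10)·log₂(7/10) + (3/10)·log₂(3/10)]
  = 0.36020 + 0.52109 = 0.8813 bits

H(X|Y) = H(X,Y) - H(Y) = 1.8694 - 0.8813 = 0.9881 bits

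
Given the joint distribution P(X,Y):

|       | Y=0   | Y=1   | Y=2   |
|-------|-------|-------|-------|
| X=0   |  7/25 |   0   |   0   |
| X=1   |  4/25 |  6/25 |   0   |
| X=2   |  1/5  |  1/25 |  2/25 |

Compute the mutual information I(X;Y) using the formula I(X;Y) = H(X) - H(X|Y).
0.4138 bits

I(X;Y) = H(X) - H(X|Y)

Marginal of X (row sums):
  P(X=0) = 7/25 + 0 + 0 = 7/25
  P(X=1) = 4/25 + 6/25 + 0 = 2/5
  P(X=2) = 1/5 + 1/25 + 2/25 = 8/25
H(X) = -[(7/25)·log₂(7/25) + (2/5)·log₂(2/5) + (8/25)·log₂(8/25)]
  = 0.5142 + 0.5288 + 0.5260 = 1.5690 bits

Marginal of Y (column sums):
  P(Y=0) = 7/25 + 4/25 + 1/5 = 16/25
  P(Y=1) = 0 + 6/25 + 1/25 = 7/25
  P(Y=2) = 0 + 0 + 2/25 = 2/25
H(X|Y) = Σ_y P(y)·H(X|Y=y):
  Y=0: P(Y=0) = 16/25, P(X|Y=0) = (7/16, 1/4, 5/16) → H(X|Y=0) = 1.5462
  Y=1: P(Y=1) = 7/25, P(X|Y=1) = (0, 6/7, 1/7) → H(X|Y=1) = 0.5917
  Y=2: P(Y=2) = 2/25, P(X|Y=2) = (0, 0, 1) → H(X|Y=2) = 0.0000
H(X|Y) = (16/25)·1.5462 + (7/25)·0.5917 + (2/25)·0.0000 = 1.1552 bits

I(X;Y) = H(X) - H(X|Y) = 1.5690 - 1.1552 = 0.4138 bits

Cross-check via I(X;Y) = H(X) + H(Y) - H(X,Y): computing H(Y) from the column sums and H(X,Y) from the 9 cells in the same way gives H(Y) = 1.2178 bits and H(X,Y) = 2.3730 bits, so
I(X;Y) = 1.5690 + 1.2178 - 2.3730 = 0.4138 bits ✓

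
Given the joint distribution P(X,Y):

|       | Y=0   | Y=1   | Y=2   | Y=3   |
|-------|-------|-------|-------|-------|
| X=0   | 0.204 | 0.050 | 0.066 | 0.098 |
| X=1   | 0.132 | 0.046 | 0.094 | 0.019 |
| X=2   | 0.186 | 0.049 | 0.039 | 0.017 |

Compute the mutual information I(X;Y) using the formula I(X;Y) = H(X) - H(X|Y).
0.0707 bits

I(X;Y) = H(X) - H(X|Y)

Marginal of X (row sums):
  P(X=0) = 0.204 + 0.050 + 0.066 + 0.098 = 0.418
  P(X=1) = 0.132 + 0.046 + 0.094 + 0.019 = 0.291
  P(X=2) = 0.186 + 0.049 + 0.039 + 0.017 = 0.291
H(X) = -[0.418·log₂(0.418) + 0.291·log₂(0.291) + 0.291·log₂(0.291)]
  = 0.526022 + 0.518245 + 0.518245 = 1.56251 bits

Marginal of Y (column sums):
  P(Y=0) = 0.204 + 0.132 + 0.186 = 0.522
  P(Y=1) = 0.050 + 0.046 + 0.049 = 0.145
  P(Y=2) = 0.066 + 0.094 + 0.039 = 0.199
  P(Y=3) = 0.098 + 0.019 + 0.017 = 0.134
H(X|Y) = Σ_y P(y)·H(X|Y=y):
  Y=0: P(Y=0) = 0.522, P(X|Y=0) = (34/87, 22/87, 31/87) → H(X|Y=0) = 1.561779
  Y=1: P(Y=1) = 0.145, P(X|Y=1) = (10/29, 46/145, 49/145) → H(X|Y=1) = 1.584065
  Y=2: P(Y=2) = 0.199, P(X|Y=2) = (66/199, 94/199, 39/199) → H(X|Y=2) = 1.499981
  Y=3: P(Y=3) = 0.134, P(X|Y=3) = (49/67, 19/134, 17/134) → H(X|Y=3) = 1.107589
H(X|Y) = 0.522·1.561779 + 0.145·1.584065 + 0.199·1.499981 + 0.134·1.107589 = 1.49185 bits

I(X;Y) = H(X) - H(X|Y) = 1.56251 - 1.49185 = 0.0707 bits

Cross-check via I(X;Y) = H(X) + H(Y) - H(X,Y): computing H(Y) from the column sums and H(X,Y) from the 12 cells in the same way gives H(Y) = 1.74559 bits and H(X,Y) = 3.23744 bits, so
I(X;Y) = 1.56251 + 1.74559 - 3.23744 = 0.0707 bits ✓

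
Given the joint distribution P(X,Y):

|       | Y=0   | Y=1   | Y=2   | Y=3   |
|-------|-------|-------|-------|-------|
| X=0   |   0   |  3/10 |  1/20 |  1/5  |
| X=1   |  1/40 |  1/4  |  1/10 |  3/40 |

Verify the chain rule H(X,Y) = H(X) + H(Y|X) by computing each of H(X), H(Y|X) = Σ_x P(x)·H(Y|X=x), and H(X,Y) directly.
H(X) = 0.9928 bits, H(Y|X) = 1.4543 bits, H(X,Y) = 2.4471 bits

Marginal of X (row sums):
  P(X=0) = 0 + 3/10 + 1/20 + 1/5 = 11/20
  P(X=1) = 1/40 + 1/4 + 1/10 + 3/40 = 9/20
H(X) = -[(11/20)·log₂(11/20) + (9/20)·log₂(9/20)]
  = 0.4744 + 0.5184 = 0.9928 bits

H(Y|X) = Σ_x P(x)·H(Y|X=x):
  X=0: P(X=0) = 11/20, P(Y|X=0) = (0, 6/11, 1/11, 4/11) → H(Y|X=0) = 1.3222
  X=1: P(X=1) = 9/20, P(Y|X=1) = (1/18, 5/9, 2/9, 1/6) → H(Y|X=1) = 1.6158
H(Y|X) = (11/20)·1.3222 + (9/20)·1.6158 = 1.4543 bits

H(X,Y) = -Σ_{x,y} P(x,y) log₂ P(x,y). Per-cell terms -P(x,y)·log₂P(x,y):
  X=0: 0.0000, 0.5211, 0.2161, 0.4644
  X=1: 0.1330, 0.5000, 0.3322, 0.2803
  (cells with P = 0 contribute 0)
Sum of the 8 terms: H(X,Y) = 2.4471 bits

Chain rule check:
  H(X) + H(Y|X) = 0.9928 + 1.4543 = 2.4471 bits
  H(X,Y) = 2.4471 bits
✓ Chain rule verified.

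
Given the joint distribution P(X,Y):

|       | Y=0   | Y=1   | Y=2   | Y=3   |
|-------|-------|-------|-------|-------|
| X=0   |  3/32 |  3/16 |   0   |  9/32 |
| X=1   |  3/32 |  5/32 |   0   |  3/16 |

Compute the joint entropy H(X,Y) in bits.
2.4791 bits

H(X,Y) = -Σ_{x,y} P(x,y) log₂ P(x,y). Per-cell terms -P(x,y)·log₂P(x,y):
  X=0: 0.3202, 0.4528, 0.0000, 0.5147
  X=1: 0.3202, 0.4184, 0.0000, 0.4528
  (cells with P = 0 contribute 0)
Sum of the 8 terms: H(X,Y) = 2.4791 bits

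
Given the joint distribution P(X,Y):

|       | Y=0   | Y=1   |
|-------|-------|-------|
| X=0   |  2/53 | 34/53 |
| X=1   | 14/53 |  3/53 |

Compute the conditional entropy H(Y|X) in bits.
0.4259 bits

H(Y|X) = H(X,Y) - H(X)

H(X,Y) = -Σ_{x,y} P(x,y) log₂ P(x,y). Per-cell terms -P(x,y)·log₂P(x,y):
  X=0: 0.1784, 0.4109
  X=1: 0.5073, 0.2345
Sum of the 4 terms: H(X,Y) = 1.3311 bits

Marginal of X (row sums):
  P(X=0) = 2/53 + 34/53 = 36/53
  P(X=1) = 14/53 + 3/53 = 17/53
H(X) = -[(36/53)·log₂(36/53) + (17/53)·log₂(17/53)]
  = 0.3790 + 0.5262 = 0.9052 bits

H(Y|X) = H(X,Y) - H(X) = 1.3311 - 0.9052 = 0.4259 bits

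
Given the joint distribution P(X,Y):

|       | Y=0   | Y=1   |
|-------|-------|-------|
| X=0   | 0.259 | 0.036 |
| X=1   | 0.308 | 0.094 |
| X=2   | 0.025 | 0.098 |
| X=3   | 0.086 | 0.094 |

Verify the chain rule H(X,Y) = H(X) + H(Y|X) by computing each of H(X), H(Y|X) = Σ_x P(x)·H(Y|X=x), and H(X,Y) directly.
H(X) = 1.8653 bits, H(Y|X) = 0.7426 bits, H(X,Y) = 2.6079 bits

Marginal of X (row sums):
  P(X=0) = 0.259 + 0.036 = 0.295
  P(X=1) = 0.308 + 0.094 = 0.402
  P(X=2) = 0.025 + 0.098 = 0.123
  P(X=3) = 0.086 + 0.094 = 0.180
H(X) = -[0.295·log₂(0.295) + 0.402·log₂(0.402) + 0.123·log₂(0.123) + 0.180·log₂(0.180)]
  = 0.519558 + 0.528523 + 0.371862 + 0.445308 = 1.8653 bits

H(Y|X) = Σ_x P(x)·H(Y|X=x):
  X=0: P(X=0) = 0.295, P(Y|X=0) = (259/295, 36/295) → H(Y|X=0) = 0.535179
  X=1: P(X=1) = 0.402, P(Y|X=1) = (154/201, 47/201) → H(Y|X=1) = 0.784630
  X=2: P(X=2) = 0.123, P(Y|X=2) = (25/123, 98/123) → H(Y|X=2) = 0.728385
  X=3: P(X=3) = 0.180, P(Y|X=3) = (43/90, 47/90) → H(Y|X=3) = 0.998575
H(Y|X) = 0.295·0.535179 + 0.402·0.784630 + 0.123·0.728385 + 0.180·0.998575 = 0.7426 bits

H(X,Y) = -Σ_{x,y} P(x,y) log₂ P(x,y). Per-cell terms -P(x,y)·log₂P(x,y):
  X=0: 0.504785, 0.172651
  X=1: 0.523291, 0.320652
  X=2: 0.133048, 0.328405
  X=3: 0.304399, 0.320652
Sum of the 8 terms: H(X,Y) = 2.6079 bits

Chain rule check:
  H(X) + H(Y|X) = 1.8653 + 0.7426 = 2.6079 bits
  H(X,Y) = 2.6079 bits
✓ Chain rule verified.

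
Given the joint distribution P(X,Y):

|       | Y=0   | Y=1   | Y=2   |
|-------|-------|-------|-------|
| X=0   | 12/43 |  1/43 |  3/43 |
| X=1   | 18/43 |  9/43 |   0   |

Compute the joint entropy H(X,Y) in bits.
1.9062 bits

H(X,Y) = -Σ_{x,y} P(x,y) log₂ P(x,y). Per-cell terms -P(x,y)·log₂P(x,y):
  X=0: 0.51385, 0.12619, 0.26800
  X=1: 0.52591, 0.47226, 0.00000
  (cells with P = 0 contribute 0)
Sum of the 6 terms: H(X,Y) = 1.9062 bits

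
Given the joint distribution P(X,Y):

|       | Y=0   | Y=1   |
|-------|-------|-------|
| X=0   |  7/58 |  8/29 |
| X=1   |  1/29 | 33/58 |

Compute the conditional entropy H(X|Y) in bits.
0.8885 bits

H(X|Y) = H(X,Y) - H(Y)

H(X,Y) = -Σ_{x,y} P(x,y) log₂ P(x,y). Per-cell terms -P(x,y)·log₂P(x,y):
  X=0: 0.3682, 0.5125
  X=1: 0.1675, 0.4629
Sum of the 4 terms: H(X,Y) = 1.5111 bits

Marginal of Y (column sums):
  P(Y=0) = 7/58 + 1/29 = 9/58
  P(Y=1) = 8/29 + 33/58 = 49/58
H(Y) = -[(9/58)·log₂(9/58) + (49/58)·log₂(49/58)]
  = 0.4171 + 0.2055 = 0.6226 bits

H(X|Y) = H(X,Y) - H(Y) = 1.5111 - 0.6226 = 0.8885 bits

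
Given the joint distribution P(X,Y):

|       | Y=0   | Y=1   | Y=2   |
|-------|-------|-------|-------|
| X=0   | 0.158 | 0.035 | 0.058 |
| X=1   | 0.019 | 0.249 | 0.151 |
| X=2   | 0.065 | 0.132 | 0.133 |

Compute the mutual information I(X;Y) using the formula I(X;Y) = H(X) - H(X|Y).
0.2283 bits

I(X;Y) = H(X) - H(X|Y)

Marginal of X (row sums):
  P(X=0) = 0.158 + 0.035 + 0.058 = 0.251
  P(X=1) = 0.019 + 0.249 + 0.151 = 0.419
  P(X=2) = 0.065 + 0.132 + 0.133 = 0.330
H(X) = -[0.251·log₂(0.251) + 0.419·log₂(0.419) + 0.330·log₂(0.330)]
  = 0.50055 + 0.52584 + 0.52782 = 1.55421 bits

Marginal of Y (column sums):
  P(Y=0) = 0.158 + 0.019 + 0.065 = 0.242
  P(Y=1) = 0.035 + 0.249 + 0.132 = 0.416
  P(Y=2) = 0.058 + 0.151 + 0.133 = 0.342
H(X|Y) = Σ_y P(y)·H(X|Y=y):
  Y=0: P(Y=0) = 0.242, P(X|Y=0) = (79/121, 19/242, 65/242) → H(X|Y=0) = 1.19919
  Y=1: P(Y=1) = 0.416, P(X|Y=1) = (35/416, 249/416, 33/104) → H(X|Y=1) = 1.26913
  Y=2: P(Y=2) = 0.342, P(X|Y=2) = (29/171, 151/342, 7/18) → H(X|Y=2) = 1.48477
H(X|Y) = 0.242·1.19919 + 0.416·1.26913 + 0.342·1.48477 = 1.32595 bits

I(X;Y) = H(X) - H(X|Y) = 1.55421 - 1.32595 = 0.2283 bits

Cross-check via I(X;Y) = H(X) + H(Y) - H(X,Y): computing H(Y) from the column sums and H(X,Y) from the 9 cells in the same way gives H(Y) = 1.55113 bits and H(X,Y) = 2.87708 bits, so
I(X;Y) = 1.55421 + 1.55113 - 2.87708 = 0.2283 bits ✓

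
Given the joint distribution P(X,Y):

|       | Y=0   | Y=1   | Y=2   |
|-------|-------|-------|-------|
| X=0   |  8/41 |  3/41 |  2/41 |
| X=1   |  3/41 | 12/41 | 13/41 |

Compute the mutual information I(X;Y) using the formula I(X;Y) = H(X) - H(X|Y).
0.2030 bits

I(X;Y) = H(X) - H(X|Y)

Marginal of X (row sums):
  P(X=0) = 8/41 + 3/41 + 2/41 = 13/41
  P(X=1) = 3/41 + 12/41 + 13/41 = 28/41
H(X) = -[(13/41)·log₂(13/41) + (28/41)·log₂(28/41)]
  = 0.52543 + 0.37574 = 0.9012 bits

Marginal of Y (column sums):
  P(Y=0) = 8/41 + 3/41 = 11/41
  P(Y=1) = 3/41 + 12/41 = 15/41
  P(Y=2) = 2/41 + 13/41 = 15/41
H(X|Y) = Σ_y P(y)·H(X|Y=y):
  Y=0: P(Y=0) = 11/41, P(X|Y=0) = (8/11, 3/11) → H(X|Y=0) = 0.84535
  Y=1: P(Y=1) = 15/41, P(X|Y=1) = (1/5, 4/5) → H(X|Y=1) = 0.72193
  Y=2: P(Y=2) = 15/41, P(X|Y=2) = (2/15, 13/15) → H(X|Y=2) = 0.56651
H(X|Y) = (11/41)·0.84535 + (15/41)·0.72193 + (15/41)·0.56651 = 0.6982 bits

I(X;Y) = H(X) - H(X|Y) = 0.9012 - 0.6982 = 0.2030 bits

Cross-check via I(X;Y) = H(X) + H(Y) - H(X,Y): computing H(Y) from the column sums and H(X,Y) from the 6 cells in the same way gives H(Y) = 1.5707 bits and H(X,Y) = 2.2689 bits, so
I(X;Y) = 0.9012 + 1.5707 - 2.2689 = 0.2030 bits ✓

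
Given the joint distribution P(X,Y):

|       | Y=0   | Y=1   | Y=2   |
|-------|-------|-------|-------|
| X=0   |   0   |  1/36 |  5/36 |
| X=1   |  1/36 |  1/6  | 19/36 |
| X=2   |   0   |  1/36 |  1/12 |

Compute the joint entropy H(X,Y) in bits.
2.0426 bits

H(X,Y) = -Σ_{x,y} P(x,y) log₂ P(x,y). Per-cell terms -P(x,y)·log₂P(x,y):
  X=0: 0.00000, 0.14361, 0.39556
  X=1: 0.14361, 0.43083, 0.48661
  X=2: 0.00000, 0.14361, 0.29875
  (cells with P = 0 contribute 0)
Sum of the 9 terms: H(X,Y) = 2.0426 bits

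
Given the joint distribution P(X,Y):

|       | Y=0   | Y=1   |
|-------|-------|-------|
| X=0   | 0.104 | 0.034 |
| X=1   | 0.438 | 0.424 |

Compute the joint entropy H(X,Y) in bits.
1.5520 bits

H(X,Y) = -Σ_{x,y} P(x,y) log₂ P(x,y). Per-cell terms -P(x,y)·log₂P(x,y):
  X=0: 0.33960, 0.16586
  X=1: 0.52166, 0.52485
Sum of the 4 terms: H(X,Y) = 1.5520 bits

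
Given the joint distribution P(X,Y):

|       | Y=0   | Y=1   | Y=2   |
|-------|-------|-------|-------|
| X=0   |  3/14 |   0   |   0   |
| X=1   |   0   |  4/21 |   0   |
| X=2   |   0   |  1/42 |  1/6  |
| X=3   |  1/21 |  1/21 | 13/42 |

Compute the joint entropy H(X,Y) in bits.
2.4331 bits

H(X,Y) = -Σ_{x,y} P(x,y) log₂ P(x,y). Per-cell terms -P(x,y)·log₂P(x,y):
  X=0: 0.47623, 0.00000, 0.00000
  X=1: 0.00000, 0.45568, 0.00000
  X=2: 0.00000, 0.12839, 0.43083
  X=3: 0.20916, 0.20916, 0.52368
  (cells with P = 0 contribute 0)
Sum of the 12 terms: H(X,Y) = 2.4331 bits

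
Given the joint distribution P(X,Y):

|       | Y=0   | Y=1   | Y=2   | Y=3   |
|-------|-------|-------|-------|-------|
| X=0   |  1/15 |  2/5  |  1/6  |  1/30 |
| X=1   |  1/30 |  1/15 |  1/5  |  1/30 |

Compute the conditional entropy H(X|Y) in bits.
0.7991 bits

H(X|Y) = H(X,Y) - H(Y)

H(X,Y) = -Σ_{x,y} P(x,y) log₂ P(x,y). Per-cell terms -P(x,y)·log₂P(x,y):
  X=0: 0.26046, 0.52877, 0.43083, 0.16356
  X=1: 0.16356, 0.26046, 0.46439, 0.16356
Sum of the 8 terms: H(X,Y) = 2.4356 bits

Marginal of Y (column sums):
  P(Y=0) = 1/15 + 1/30 = 1/10
  P(Y=1) = 2/5 + 1/15 = 7/15
  P(Y=2) = 1/6 + 1/5 = 11/30
  P(Y=3) = 1/30 + 1/30 = 1/15
H(Y) = -[(1/10)·log₂(1/10) + (7/15)·log₂(7/15) + (11/30)·log₂(11/30) + (1/15)·log₂(1/15)]
  = 0.33219 + 0.51312 + 0.53073 + 0.26046 = 1.6365 bits

H(X|Y) = H(X,Y) - H(Y) = 2.4356 - 1.6365 = 0.7991 bits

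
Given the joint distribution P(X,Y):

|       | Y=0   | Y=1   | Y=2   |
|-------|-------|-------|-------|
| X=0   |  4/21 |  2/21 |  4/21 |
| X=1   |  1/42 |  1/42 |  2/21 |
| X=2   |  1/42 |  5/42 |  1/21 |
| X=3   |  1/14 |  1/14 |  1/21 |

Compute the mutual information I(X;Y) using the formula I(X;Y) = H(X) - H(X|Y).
0.1295 bits

I(X;Y) = H(X) - H(X|Y)

Marginal of X (row sums):
  P(X=0) = 4/21 + 2/21 + 4/21 = 10/21
  P(X=1) = 1/42 + 1/42 + 2/21 = 1/7
  P(X=2) = 1/42 + 5/42 + 1/21 = 4/21
  P(X=3) = 1/14 + 1/14 + 1/21 = 4/21
H(X) = -[(10/21)·log₂(10/21) + (1/7)·log₂(1/7) + (4/21)·log₂(4/21) + (4/21)·log₂(4/21)]
  = 0.5097092 + 0.4010507 + 0.4556795 + 0.4556795 = 1.822119 bits

Marginal of Y (column sums):
  P(Y=0) = 4/21 + 1/42 + 1/42 + 1/14 = 13/42
  P(Y=1) = 2/21 + 1/42 + 5/42 + 1/14 = 13/42
  P(Y=2) = 4/21 + 2/21 + 1/21 + 1/21 = 8/21
H(X|Y) = Σ_y P(y)·H(X|Y=y):
  Y=0: P(Y=0) = 13/42, P(X|Y=0) = (8/13, 1/13, 1/13, 3/13) → H(X|Y=0) = 1.4885253
  Y=1: P(Y=1) = 13/42, P(X|Y=1) = (4/13, 1/13, 5/13, 3/13) → H(X|Y=1) = 1.8262453
  Y=2: P(Y=2) = 8/21, P(X|Y=2) = (1/2, 1/4, 1/8, 1/8) → H(X|Y=2) = 1.7500000
H(X|Y) = (13/42)·1.4885253 + (13/42)·1.8262453 + (8/21)·1.7500000 = 1.692667 bits

I(X;Y) = H(X) - H(X|Y) = 1.822119 - 1.692667 = 0.1295 bits

Cross-check via I(X;Y) = H(X) + H(Y) - H(X,Y): computing H(Y) from the column sums and H(X,Y) from the 12 cells in the same way gives H(Y) = 1.577760 bits and H(X,Y) = 3.270427 bits, so
I(X;Y) = 1.822119 + 1.577760 - 3.270427 = 0.1295 bits ✓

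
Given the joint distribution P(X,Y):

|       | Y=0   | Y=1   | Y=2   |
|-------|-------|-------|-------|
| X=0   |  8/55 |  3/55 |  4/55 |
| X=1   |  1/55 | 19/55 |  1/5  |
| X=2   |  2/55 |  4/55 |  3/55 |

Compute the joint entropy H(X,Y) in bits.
2.6855 bits

H(X,Y) = -Σ_{x,y} P(x,y) log₂ P(x,y). Per-cell terms -P(x,y)·log₂P(x,y):
  X=0: 0.4046, 0.2289, 0.2750
  X=1: 0.1051, 0.5297, 0.4644
  X=2: 0.1739, 0.2750, 0.2289
Sum of the 9 terms: H(X,Y) = 2.6855 bits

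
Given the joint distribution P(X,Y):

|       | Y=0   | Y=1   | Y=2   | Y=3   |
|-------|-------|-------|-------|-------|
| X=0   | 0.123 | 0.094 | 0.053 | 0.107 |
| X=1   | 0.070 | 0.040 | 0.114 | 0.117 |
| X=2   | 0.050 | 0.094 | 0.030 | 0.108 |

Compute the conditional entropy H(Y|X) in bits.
1.8962 bits

H(Y|X) = H(X,Y) - H(X)

H(X,Y) = -Σ_{x,y} P(x,y) log₂ P(x,y). Per-cell terms -P(x,y)·log₂P(x,y):
  X=0: 0.371862, 0.320652, 0.224607, 0.345002
  X=1: 0.268555, 0.185754, 0.357150, 0.362164
  X=2: 0.216096, 0.320652, 0.151767, 0.346777
Sum of the 12 terms: H(X,Y) = 3.47104 bits

Marginal of X (row sums):
  P(X=0) = 0.123 + 0.094 + 0.053 + 0.107 = 0.377
  P(X=1) = 0.070 + 0.040 + 0.114 + 0.117 = 0.341
  P(X=2) = 0.050 + 0.094 + 0.030 + 0.108 = 0.282
H(X) = -[0.377·log₂(0.377) + 0.341·log₂(0.341) + 0.282·log₂(0.282)]
  = 0.530576 + 0.529285 + 0.514998 = 1.57486 bits

H(Y|X) = H(X,Y) - H(X) = 3.47104 - 1.57486 = 1.8962 bits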